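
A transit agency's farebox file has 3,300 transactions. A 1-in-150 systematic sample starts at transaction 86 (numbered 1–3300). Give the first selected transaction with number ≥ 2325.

k = 150
Steps past start: ⌈(2325 − 86)/150⌉ = ⌈2239/150⌉ = 15
Selected transaction: 86 + 15×150 = 2336

2336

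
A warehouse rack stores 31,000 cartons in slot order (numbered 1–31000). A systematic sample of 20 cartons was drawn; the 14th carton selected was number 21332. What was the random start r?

1182

k = 31000/20 = 1550
r = 21332 − (14−1)×1550 = 21332 − 20150 = 1182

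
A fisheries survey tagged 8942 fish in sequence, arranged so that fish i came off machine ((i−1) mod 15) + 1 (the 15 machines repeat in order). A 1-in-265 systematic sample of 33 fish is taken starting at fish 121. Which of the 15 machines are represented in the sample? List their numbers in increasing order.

Consecutive selections differ by k = 265, so their machine numbers differ by 265 mod 15 = 10.
gcd(265, 15) = 5, so the sample visits 15/5 = 3 distinct residues mod 15.
Start 121 is machine 1; the machines hit are 1, 6, 11.

1, 6, 11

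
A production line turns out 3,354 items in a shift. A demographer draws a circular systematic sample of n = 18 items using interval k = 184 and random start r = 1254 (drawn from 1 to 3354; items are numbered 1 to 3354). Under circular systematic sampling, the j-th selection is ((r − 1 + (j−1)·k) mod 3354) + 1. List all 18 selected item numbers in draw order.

Selection 1: 1254
Selection 2: 1254 + 184 = 1438
Selection 3: 1438 + 184 = 1622
Selection 4: 1622 + 184 = 1806
Selection 5: 1806 + 184 = 1990
Selection 6: 1990 + 184 = 2174
Selection 7: 2174 + 184 = 2358
Selection 8: 2358 + 184 = 2542
Selection 9: 2542 + 184 = 2726
Selection 10: 2726 + 184 = 2910
Selection 11: 2910 + 184 = 3094
Selection 12: 3094 + 184 = 3278
Selection 13: 3278 + 184 = 3462 → 3462 − 3354 = 108
Selection 14: 108 + 184 = 292
Selection 15: 292 + 184 = 476
Selection 16: 476 + 184 = 660
Selection 17: 660 + 184 = 844
Selection 18: 844 + 184 = 1028

1254, 1438, 1622, 1806, 1990, 2174, 2358, 2542, 2726, 2910, 3094, 3278, 108, 292, 476, 660, 844, 1028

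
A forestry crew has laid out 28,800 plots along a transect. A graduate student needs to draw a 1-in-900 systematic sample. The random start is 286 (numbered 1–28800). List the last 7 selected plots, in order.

26th selection = 286 + 25×900 = 22786
27th: 22786 + 900 = 23686
28th: 23686 + 900 = 24586
29th: 24586 + 900 = 25486
30th: 25486 + 900 = 26386
31st: 26386 + 900 = 27286
32nd: 27286 + 900 = 28186

22786, 23686, 24586, 25486, 26386, 27286, 28186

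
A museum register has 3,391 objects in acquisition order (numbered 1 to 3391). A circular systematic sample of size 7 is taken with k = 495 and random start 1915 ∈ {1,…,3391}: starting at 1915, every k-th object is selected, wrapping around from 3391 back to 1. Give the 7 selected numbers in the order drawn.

1915, 2410, 2905, 9, 504, 999, 1494

Selection 1: 1915
Selection 2: 1915 + 495 = 2410
Selection 3: 2410 + 495 = 2905
Selection 4: 2905 + 495 = 3400 → 3400 − 3391 = 9
Selection 5: 9 + 495 = 504
Selection 6: 504 + 495 = 999
Selection 7: 999 + 495 = 1494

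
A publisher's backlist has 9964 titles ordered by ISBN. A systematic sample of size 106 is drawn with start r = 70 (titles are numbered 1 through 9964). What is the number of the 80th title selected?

k = 9964/106 = 94
80th selection = r + (80−1)·k = 70 + 79×94 = 70 + 7426 = 7496

7496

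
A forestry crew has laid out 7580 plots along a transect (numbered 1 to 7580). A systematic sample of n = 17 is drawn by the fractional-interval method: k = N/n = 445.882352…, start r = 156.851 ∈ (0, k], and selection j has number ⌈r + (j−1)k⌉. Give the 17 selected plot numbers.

157, 603, 1049, 1495, 1941, 2387, 2833, 3279, 3724, 4170, 4616, 5062, 5508, 5954, 6400, 6846, 7291

j=1: r + 0k = 156.851 → ⌈·⌉ = 157
j=2: r + 1k = 602.733352… → ⌈·⌉ = 603
j=3: r + 2k = 1048.615705… → ⌈·⌉ = 1049
j=4: r + 3k = 1494.498058… → ⌈·⌉ = 1495
j=5: r + 4k = 1940.380411… → ⌈·⌉ = 1941
j=6: r + 5k = 2386.262764… → ⌈·⌉ = 2387
j=7: r + 6k = 2832.145117… → ⌈·⌉ = 2833
j=8: r + 7k = 3278.027470… → ⌈·⌉ = 3279
j=9: r + 8k = 3723.909823… → ⌈·⌉ = 3724
j=10: r + 9k = 4169.792176… → ⌈·⌉ = 4170
j=11: r + 10k = 4615.674529… → ⌈·⌉ = 4616
j=12: r + 11k = 5061.556882… → ⌈·⌉ = 5062
j=13: r + 12k = 5507.439235… → ⌈·⌉ = 5508
j=14: r + 13k = 5953.321588… → ⌈·⌉ = 5954
j=15: r + 14k = 6399.203941… → ⌈·⌉ = 6400
j=16: r + 15k = 6845.086294… → ⌈·⌉ = 6846
j=17: r + 16k = 7290.968647… → ⌈·⌉ = 7291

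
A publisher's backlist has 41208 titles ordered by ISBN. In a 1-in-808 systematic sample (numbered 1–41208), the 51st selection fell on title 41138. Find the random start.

k = 808
r = 41138 − (51−1)×808 = 41138 − 40400 = 738

738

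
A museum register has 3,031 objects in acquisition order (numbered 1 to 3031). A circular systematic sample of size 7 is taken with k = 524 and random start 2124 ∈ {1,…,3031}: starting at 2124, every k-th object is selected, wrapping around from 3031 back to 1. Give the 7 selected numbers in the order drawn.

Selection 1: 2124
Selection 2: 2124 + 524 = 2648
Selection 3: 2648 + 524 = 3172 → 3172 − 3031 = 141
Selection 4: 141 + 524 = 665
Selection 5: 665 + 524 = 1189
Selection 6: 1189 + 524 = 1713
Selection 7: 1713 + 524 = 2237

2124, 2648, 141, 665, 1189, 1713, 2237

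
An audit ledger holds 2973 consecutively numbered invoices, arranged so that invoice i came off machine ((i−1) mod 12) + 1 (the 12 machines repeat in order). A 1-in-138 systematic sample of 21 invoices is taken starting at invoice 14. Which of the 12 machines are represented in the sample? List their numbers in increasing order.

2, 8

Consecutive selections differ by k = 138, so their machine numbers differ by 138 mod 12 = 6.
gcd(138, 12) = 6, so the sample visits 12/6 = 2 distinct residues mod 12.
Start 14 is machine 2; the machines hit are 2, 8.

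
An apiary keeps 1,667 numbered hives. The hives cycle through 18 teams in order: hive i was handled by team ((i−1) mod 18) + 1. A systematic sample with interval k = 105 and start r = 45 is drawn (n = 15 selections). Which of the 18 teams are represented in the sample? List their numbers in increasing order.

3, 6, 9, 12, 15, 18

Consecutive selections differ by k = 105, so their team numbers differ by 105 mod 18 = 15.
gcd(105, 18) = 3, so the sample visits 18/3 = 6 distinct residues mod 18.
Start 45 is team 9; the teams hit are 3, 6, 9, 12, 15, 18.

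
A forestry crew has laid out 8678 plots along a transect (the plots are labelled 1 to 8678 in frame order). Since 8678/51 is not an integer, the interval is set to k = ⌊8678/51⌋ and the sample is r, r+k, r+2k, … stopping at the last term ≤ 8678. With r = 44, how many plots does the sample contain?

k = ⌊8678/51⌋ = 170
Achieved size = ⌊(8678 − 44)/170⌋ + 1 = ⌊8634/170⌋ + 1 = 50 + 1 = 51
(last selection: 44 + 50×170 = 8544 ≤ 8678; next would be 8714 > 8678)

51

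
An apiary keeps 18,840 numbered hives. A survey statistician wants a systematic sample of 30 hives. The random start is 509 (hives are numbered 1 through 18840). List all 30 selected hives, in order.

k = N/n = 18840/30 = 628
hive 1: 509
hive 2: 509 + 628 = 1137
hive 3: 1137 + 628 = 1765
hive 4: 1765 + 628 = 2393
hive 5: 2393 + 628 = 3021
hive 6: 3021 + 628 = 3649
hive 7: 3649 + 628 = 4277
hive 8: 4277 + 628 = 4905
hive 9: 4905 + 628 = 5533
hive 10: 5533 + 628 = 6161
hive 11: 6161 + 628 = 6789
hive 12: 6789 + 628 = 7417
hive 13: 7417 + 628 = 8045
hive 14: 8045 + 628 = 8673
hive 15: 8673 + 628 = 9301
hive 16: 9301 + 628 = 9929
hive 17: 9929 + 628 = 10557
hive 18: 10557 + 628 = 11185
hive 19: 11185 + 628 = 11813
hive 20: 11813 + 628 = 12441
hive 21: 12441 + 628 = 13069
hive 22: 13069 + 628 = 13697
hive 23: 13697 + 628 = 14325
hive 24: 14325 + 628 = 14953
hive 25: 14953 + 628 = 15581
hive 26: 15581 + 628 = 16209
hive 27: 16209 + 628 = 16837
hive 28: 16837 + 628 = 17465
hive 29: 17465 + 628 = 18093
hive 30: 18093 + 628 = 18721

509, 1137, 1765, 2393, 3021, 3649, 4277, 4905, 5533, 6161, 6789, 7417, 8045, 8673, 9301, 9929, 10557, 11185, 11813, 12441, 13069, 13697, 14325, 14953, 15581, 16209, 16837, 17465, 18093, 18721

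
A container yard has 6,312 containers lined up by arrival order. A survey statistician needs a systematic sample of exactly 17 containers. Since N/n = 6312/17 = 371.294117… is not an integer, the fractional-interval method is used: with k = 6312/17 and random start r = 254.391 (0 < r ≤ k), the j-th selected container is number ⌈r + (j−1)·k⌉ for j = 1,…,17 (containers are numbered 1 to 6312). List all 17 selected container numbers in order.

255, 626, 997, 1369, 1740, 2111, 2483, 2854, 3225, 3597, 3968, 4339, 4710, 5082, 5453, 5824, 6196

j=1: r + 0k = 254.391 → ⌈·⌉ = 255
j=2: r + 1k = 625.685117… → ⌈·⌉ = 626
j=3: r + 2k = 996.979235… → ⌈·⌉ = 997
j=4: r + 3k = 1368.273352… → ⌈·⌉ = 1369
j=5: r + 4k = 1739.567470… → ⌈·⌉ = 1740
j=6: r + 5k = 2110.861588… → ⌈·⌉ = 2111
j=7: r + 6k = 2482.155705… → ⌈·⌉ = 2483
j=8: r + 7k = 2853.449823… → ⌈·⌉ = 2854
j=9: r + 8k = 3224.743941… → ⌈·⌉ = 3225
j=10: r + 9k = 3596.038058… → ⌈·⌉ = 3597
j=11: r + 10k = 3967.332176… → ⌈·⌉ = 3968
j=12: r + 11k = 4338.626294… → ⌈·⌉ = 4339
j=13: r + 12k = 4709.920411… → ⌈·⌉ = 4710
j=14: r + 13k = 5081.214529… → ⌈·⌉ = 5082
j=15: r + 14k = 5452.508647… → ⌈·⌉ = 5453
j=16: r + 15k = 5823.802764… → ⌈·⌉ = 5824
j=17: r + 16k = 6195.096882… → ⌈·⌉ = 6196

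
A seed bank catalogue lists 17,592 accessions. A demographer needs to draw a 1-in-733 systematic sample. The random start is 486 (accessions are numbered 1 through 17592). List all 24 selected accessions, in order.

accession 1: 486
accession 2: 486 + 733 = 1219
accession 3: 1219 + 733 = 1952
accession 4: 1952 + 733 = 2685
accession 5: 2685 + 733 = 3418
accession 6: 3418 + 733 = 4151
accession 7: 4151 + 733 = 4884
accession 8: 4884 + 733 = 5617
accession 9: 5617 + 733 = 6350
accession 10: 6350 + 733 = 7083
accession 11: 7083 + 733 = 7816
accession 12: 7816 + 733 = 8549
accession 13: 8549 + 733 = 9282
accession 14: 9282 + 733 = 10015
accession 15: 10015 + 733 = 10748
accession 16: 10748 + 733 = 11481
accession 17: 11481 + 733 = 12214
accession 18: 12214 + 733 = 12947
accession 19: 12947 + 733 = 13680
accession 20: 13680 + 733 = 14413
accession 21: 14413 + 733 = 15146
accession 22: 15146 + 733 = 15879
accession 23: 15879 + 733 = 16612
accession 24: 16612 + 733 = 17345

486, 1219, 1952, 2685, 3418, 4151, 4884, 5617, 6350, 7083, 7816, 8549, 9282, 10015, 10748, 11481, 12214, 12947, 13680, 14413, 15146, 15879, 16612, 17345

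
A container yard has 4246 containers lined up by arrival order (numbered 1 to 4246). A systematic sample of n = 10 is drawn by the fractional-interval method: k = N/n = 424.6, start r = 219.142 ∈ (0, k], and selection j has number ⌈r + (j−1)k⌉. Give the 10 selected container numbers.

220, 644, 1069, 1493, 1918, 2343, 2767, 3192, 3616, 4041

j=1: r + 0k = 219.142 → ⌈·⌉ = 220
j=2: r + 1k = 643.742 → ⌈·⌉ = 644
j=3: r + 2k = 1068.342 → ⌈·⌉ = 1069
j=4: r + 3k = 1492.942 → ⌈·⌉ = 1493
j=5: r + 4k = 1917.542 → ⌈·⌉ = 1918
j=6: r + 5k = 2342.142 → ⌈·⌉ = 2343
j=7: r + 6k = 2766.742 → ⌈·⌉ = 2767
j=8: r + 7k = 3191.342 → ⌈·⌉ = 3192
j=9: r + 8k = 3615.942 → ⌈·⌉ = 3616
j=10: r + 9k = 4040.542 → ⌈·⌉ = 4041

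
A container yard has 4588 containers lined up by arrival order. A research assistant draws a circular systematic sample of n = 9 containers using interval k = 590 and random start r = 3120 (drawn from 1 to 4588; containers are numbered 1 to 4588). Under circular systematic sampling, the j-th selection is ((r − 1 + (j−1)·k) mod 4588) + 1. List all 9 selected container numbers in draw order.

3120, 3710, 4300, 302, 892, 1482, 2072, 2662, 3252

Selection 1: 3120
Selection 2: 3120 + 590 = 3710
Selection 3: 3710 + 590 = 4300
Selection 4: 4300 + 590 = 4890 → 4890 − 4588 = 302
Selection 5: 302 + 590 = 892
Selection 6: 892 + 590 = 1482
Selection 7: 1482 + 590 = 2072
Selection 8: 2072 + 590 = 2662
Selection 9: 2662 + 590 = 3252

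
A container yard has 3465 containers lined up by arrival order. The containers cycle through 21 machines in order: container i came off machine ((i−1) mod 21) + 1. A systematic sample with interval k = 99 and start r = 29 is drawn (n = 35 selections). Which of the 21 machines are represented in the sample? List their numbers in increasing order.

2, 5, 8, 11, 14, 17, 20

Consecutive selections differ by k = 99, so their machine numbers differ by 99 mod 21 = 15.
gcd(99, 21) = 3, so the sample visits 21/3 = 7 distinct residues mod 21.
Start 29 is machine 8; the machines hit are 2, 5, 8, 11, 14, 17, 20.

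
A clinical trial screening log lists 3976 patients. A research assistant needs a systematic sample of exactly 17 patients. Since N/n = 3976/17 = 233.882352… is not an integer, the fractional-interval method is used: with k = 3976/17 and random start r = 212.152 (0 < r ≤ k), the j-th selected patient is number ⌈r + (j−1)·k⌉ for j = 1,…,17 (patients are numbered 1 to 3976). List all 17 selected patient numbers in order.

213, 447, 680, 914, 1148, 1382, 1616, 1850, 2084, 2318, 2551, 2785, 3019, 3253, 3487, 3721, 3955

j=1: r + 0k = 212.152 → ⌈·⌉ = 213
j=2: r + 1k = 446.034352… → ⌈·⌉ = 447
j=3: r + 2k = 679.916705… → ⌈·⌉ = 680
j=4: r + 3k = 913.799058… → ⌈·⌉ = 914
j=5: r + 4k = 1147.681411… → ⌈·⌉ = 1148
j=6: r + 5k = 1381.563764… → ⌈·⌉ = 1382
j=7: r + 6k = 1615.446117… → ⌈·⌉ = 1616
j=8: r + 7k = 1849.328470… → ⌈·⌉ = 1850
j=9: r + 8k = 2083.210823… → ⌈·⌉ = 2084
j=10: r + 9k = 2317.093176… → ⌈·⌉ = 2318
j=11: r + 10k = 2550.975529… → ⌈·⌉ = 2551
j=12: r + 11k = 2784.857882… → ⌈·⌉ = 2785
j=13: r + 12k = 3018.740235… → ⌈·⌉ = 3019
j=14: r + 13k = 3252.622588… → ⌈·⌉ = 3253
j=15: r + 14k = 3486.504941… → ⌈·⌉ = 3487
j=16: r + 15k = 3720.387294… → ⌈·⌉ = 3721
j=17: r + 16k = 3954.269647… → ⌈·⌉ = 3955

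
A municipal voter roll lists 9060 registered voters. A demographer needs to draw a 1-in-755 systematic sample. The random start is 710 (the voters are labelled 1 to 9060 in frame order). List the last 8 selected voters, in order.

3730, 4485, 5240, 5995, 6750, 7505, 8260, 9015

5th selection = 710 + 4×755 = 3730
6th: 3730 + 755 = 4485
7th: 4485 + 755 = 5240
8th: 5240 + 755 = 5995
9th: 5995 + 755 = 6750
10th: 6750 + 755 = 7505
11th: 7505 + 755 = 8260
12th: 8260 + 755 = 9015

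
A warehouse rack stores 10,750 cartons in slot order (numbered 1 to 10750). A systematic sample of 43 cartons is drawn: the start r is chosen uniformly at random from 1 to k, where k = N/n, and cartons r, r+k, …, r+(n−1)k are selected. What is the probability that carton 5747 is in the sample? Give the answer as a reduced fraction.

1/250

k = 10750/43 = 250.
Carton 5747 is selected iff r ≡ 5747 (mod 250); exactly one such r in {1,…,250}.
Inclusion probability = 1/250.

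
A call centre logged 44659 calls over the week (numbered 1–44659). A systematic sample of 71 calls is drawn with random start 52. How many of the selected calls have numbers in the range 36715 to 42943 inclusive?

10

k = 44659/71 = 629
First selection ≥ 36715: 52 + ⌈(36715−52)/629⌉·629 = 52 + 59×629 = 37163
Last selection ≤ 42943: 52 + ⌊(42943−52)/629⌋·629 = 52 + 68×629 = 42824
Count = 68 − 59 + 1 = 10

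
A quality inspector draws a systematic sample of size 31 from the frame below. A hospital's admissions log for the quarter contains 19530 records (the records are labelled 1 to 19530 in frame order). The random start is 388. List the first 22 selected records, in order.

388, 1018, 1648, 2278, 2908, 3538, 4168, 4798, 5428, 6058, 6688, 7318, 7948, 8578, 9208, 9838, 10468, 11098, 11728, 12358, 12988, 13618

k = N/n = 19530/31 = 630
record 1: 388
record 2: 388 + 630 = 1018
record 3: 1018 + 630 = 1648
record 4: 1648 + 630 = 2278
record 5: 2278 + 630 = 2908
record 6: 2908 + 630 = 3538
record 7: 3538 + 630 = 4168
record 8: 4168 + 630 = 4798
record 9: 4798 + 630 = 5428
record 10: 5428 + 630 = 6058
record 11: 6058 + 630 = 6688
record 12: 6688 + 630 = 7318
record 13: 7318 + 630 = 7948
record 14: 7948 + 630 = 8578
record 15: 8578 + 630 = 9208
record 16: 9208 + 630 = 9838
record 17: 9838 + 630 = 10468
record 18: 10468 + 630 = 11098
record 19: 11098 + 630 = 11728
record 20: 11728 + 630 = 12358
record 21: 12358 + 630 = 12988
record 22: 12988 + 630 = 13618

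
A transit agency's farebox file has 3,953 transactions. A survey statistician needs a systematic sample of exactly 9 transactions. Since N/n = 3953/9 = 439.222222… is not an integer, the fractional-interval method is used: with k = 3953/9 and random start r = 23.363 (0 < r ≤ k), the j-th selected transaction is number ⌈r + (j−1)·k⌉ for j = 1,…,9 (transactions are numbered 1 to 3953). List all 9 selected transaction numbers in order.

j=1: r + 0k = 23.363 → ⌈·⌉ = 24
j=2: r + 1k = 462.585222… → ⌈·⌉ = 463
j=3: r + 2k = 901.807444… → ⌈·⌉ = 902
j=4: r + 3k = 1341.029666… → ⌈·⌉ = 1342
j=5: r + 4k = 1780.251888… → ⌈·⌉ = 1781
j=6: r + 5k = 2219.474111… → ⌈·⌉ = 2220
j=7: r + 6k = 2658.696333… → ⌈·⌉ = 2659
j=8: r + 7k = 3097.918555… → ⌈·⌉ = 3098
j=9: r + 8k = 3537.140777… → ⌈·⌉ = 3538

24, 463, 902, 1342, 1781, 2220, 2659, 3098, 3538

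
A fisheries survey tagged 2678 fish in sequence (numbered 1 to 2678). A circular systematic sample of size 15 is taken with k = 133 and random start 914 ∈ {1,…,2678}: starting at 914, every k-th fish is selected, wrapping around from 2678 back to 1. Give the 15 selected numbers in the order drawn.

914, 1047, 1180, 1313, 1446, 1579, 1712, 1845, 1978, 2111, 2244, 2377, 2510, 2643, 98

Selection 1: 914
Selection 2: 914 + 133 = 1047
Selection 3: 1047 + 133 = 1180
Selection 4: 1180 + 133 = 1313
Selection 5: 1313 + 133 = 1446
Selection 6: 1446 + 133 = 1579
Selection 7: 1579 + 133 = 1712
Selection 8: 1712 + 133 = 1845
Selection 9: 1845 + 133 = 1978
Selection 10: 1978 + 133 = 2111
Selection 11: 2111 + 133 = 2244
Selection 12: 2244 + 133 = 2377
Selection 13: 2377 + 133 = 2510
Selection 14: 2510 + 133 = 2643
Selection 15: 2643 + 133 = 2776 → 2776 − 2678 = 98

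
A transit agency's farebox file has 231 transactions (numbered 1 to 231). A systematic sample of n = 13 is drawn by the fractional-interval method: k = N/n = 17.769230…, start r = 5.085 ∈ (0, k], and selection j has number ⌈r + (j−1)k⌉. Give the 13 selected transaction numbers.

j=1: r + 0k = 5.085 → ⌈·⌉ = 6
j=2: r + 1k = 22.854230… → ⌈·⌉ = 23
j=3: r + 2k = 40.623461… → ⌈·⌉ = 41
j=4: r + 3k = 58.392692… → ⌈·⌉ = 59
j=5: r + 4k = 76.161923… → ⌈·⌉ = 77
j=6: r + 5k = 93.931153… → ⌈·⌉ = 94
j=7: r + 6k = 111.700384… → ⌈·⌉ = 112
j=8: r + 7k = 129.469615… → ⌈·⌉ = 130
j=9: r + 8k = 147.238846… → ⌈·⌉ = 148
j=10: r + 9k = 165.008076… → ⌈·⌉ = 166
j=11: r + 10k = 182.777307… → ⌈·⌉ = 183
j=12: r + 11k = 200.546538… → ⌈·⌉ = 201
j=13: r + 12k = 218.315769… → ⌈·⌉ = 219

6, 23, 41, 59, 77, 94, 112, 130, 148, 166, 183, 201, 219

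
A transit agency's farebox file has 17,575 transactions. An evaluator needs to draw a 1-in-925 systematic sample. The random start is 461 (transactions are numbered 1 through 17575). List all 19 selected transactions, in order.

transaction 1: 461
transaction 2: 461 + 925 = 1386
transaction 3: 1386 + 925 = 2311
transaction 4: 2311 + 925 = 3236
transaction 5: 3236 + 925 = 4161
transaction 6: 4161 + 925 = 5086
transaction 7: 5086 + 925 = 6011
transaction 8: 6011 + 925 = 6936
transaction 9: 6936 + 925 = 7861
transaction 10: 7861 + 925 = 8786
transaction 11: 8786 + 925 = 9711
transaction 12: 9711 + 925 = 10636
transaction 13: 10636 + 925 = 11561
transaction 14: 11561 + 925 = 12486
transaction 15: 12486 + 925 = 13411
transaction 16: 13411 + 925 = 14336
transaction 17: 14336 + 925 = 15261
transaction 18: 15261 + 925 = 16186
transaction 19: 16186 + 925 = 17111

461, 1386, 2311, 3236, 4161, 5086, 6011, 6936, 7861, 8786, 9711, 10636, 11561, 12486, 13411, 14336, 15261, 16186, 17111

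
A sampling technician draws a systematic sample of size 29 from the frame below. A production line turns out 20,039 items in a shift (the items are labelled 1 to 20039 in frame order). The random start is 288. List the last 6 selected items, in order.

k = N/n = 20039/29 = 691
24th selection = 288 + 23×691 = 16181
25th: 16181 + 691 = 16872
26th: 16872 + 691 = 17563
27th: 17563 + 691 = 18254
28th: 18254 + 691 = 18945
29th: 18945 + 691 = 19636

16181, 16872, 17563, 18254, 18945, 19636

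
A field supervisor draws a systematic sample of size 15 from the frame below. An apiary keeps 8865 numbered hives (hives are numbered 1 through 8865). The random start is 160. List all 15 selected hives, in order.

k = N/n = 8865/15 = 591
hive 1: 160
hive 2: 160 + 591 = 751
hive 3: 751 + 591 = 1342
hive 4: 1342 + 591 = 1933
hive 5: 1933 + 591 = 2524
hive 6: 2524 + 591 = 3115
hive 7: 3115 + 591 = 3706
hive 8: 3706 + 591 = 4297
hive 9: 4297 + 591 = 4888
hive 10: 4888 + 591 = 5479
hive 11: 5479 + 591 = 6070
hive 12: 6070 + 591 = 6661
hive 13: 6661 + 591 = 7252
hive 14: 7252 + 591 = 7843
hive 15: 7843 + 591 = 8434

160, 751, 1342, 1933, 2524, 3115, 3706, 4297, 4888, 5479, 6070, 6661, 7252, 7843, 8434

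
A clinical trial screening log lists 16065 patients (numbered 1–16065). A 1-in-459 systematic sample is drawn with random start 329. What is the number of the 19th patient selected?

8591

k = 459
19th selection = r + (19−1)·k = 329 + 18×459 = 329 + 8262 = 8591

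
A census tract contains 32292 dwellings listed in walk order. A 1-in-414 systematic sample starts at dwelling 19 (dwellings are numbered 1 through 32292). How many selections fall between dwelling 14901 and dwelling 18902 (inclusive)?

10

k = 414
First selection ≥ 14901: 19 + ⌈(14901−19)/414⌉·414 = 19 + 36×414 = 14923
Last selection ≤ 18902: 19 + ⌊(18902−19)/414⌋·414 = 19 + 45×414 = 18649
Count = 45 − 36 + 1 = 10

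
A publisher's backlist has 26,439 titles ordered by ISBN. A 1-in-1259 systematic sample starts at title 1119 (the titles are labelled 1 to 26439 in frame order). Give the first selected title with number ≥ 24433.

25040

k = 1259
Steps past start: ⌈(24433 − 1119)/1259⌉ = ⌈23314/1259⌉ = 19
Selected title: 1119 + 19×1259 = 25040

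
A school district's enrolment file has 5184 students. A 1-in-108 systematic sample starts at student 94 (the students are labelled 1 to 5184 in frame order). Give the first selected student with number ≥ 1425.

k = 108
Steps past start: ⌈(1425 − 94)/108⌉ = ⌈1331/108⌉ = 13
Selected student: 94 + 13×108 = 1498

1498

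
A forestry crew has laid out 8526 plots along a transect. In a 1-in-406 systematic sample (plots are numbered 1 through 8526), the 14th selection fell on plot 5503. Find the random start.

225

k = 406
r = 5503 − (14−1)×406 = 5503 − 5278 = 225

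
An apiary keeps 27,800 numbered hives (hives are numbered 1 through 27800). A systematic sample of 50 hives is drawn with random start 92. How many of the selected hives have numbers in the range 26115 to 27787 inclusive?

3

k = 27800/50 = 556
First selection ≥ 26115: 92 + ⌈(26115−92)/556⌉·556 = 92 + 47×556 = 26224
Last selection ≤ 27787: 92 + ⌊(27787−92)/556⌋·556 = 92 + 49×556 = 27336
Count = 49 − 47 + 1 = 3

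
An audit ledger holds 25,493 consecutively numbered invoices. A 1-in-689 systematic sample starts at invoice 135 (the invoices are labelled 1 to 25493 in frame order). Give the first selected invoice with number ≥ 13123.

k = 689
Steps past start: ⌈(13123 − 135)/689⌉ = ⌈12988/689⌉ = 19
Selected invoice: 135 + 19×689 = 13226

13226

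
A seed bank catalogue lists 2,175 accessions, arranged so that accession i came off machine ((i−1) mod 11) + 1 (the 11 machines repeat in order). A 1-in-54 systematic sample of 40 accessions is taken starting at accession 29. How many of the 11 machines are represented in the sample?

11

Consecutive selections differ by k = 54, so their machine numbers differ by 54 mod 11 = 10.
gcd(54, 11) = 1, so the sample visits 11/1 = 11 distinct residues mod 11.
Start 29 is machine 7; the machines hit are 1, 2, 3, 4, 5, 6, 7, 8, 9, 10, 11.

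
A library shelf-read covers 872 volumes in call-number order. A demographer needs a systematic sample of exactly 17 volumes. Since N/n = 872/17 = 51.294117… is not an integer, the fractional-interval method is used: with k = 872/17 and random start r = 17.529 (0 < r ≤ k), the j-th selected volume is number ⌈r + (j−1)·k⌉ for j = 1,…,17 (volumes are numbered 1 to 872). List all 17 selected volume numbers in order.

j=1: r + 0k = 17.529 → ⌈·⌉ = 18
j=2: r + 1k = 68.823117… → ⌈·⌉ = 69
j=3: r + 2k = 120.117235… → ⌈·⌉ = 121
j=4: r + 3k = 171.411352… → ⌈·⌉ = 172
j=5: r + 4k = 222.705470… → ⌈·⌉ = 223
j=6: r + 5k = 273.999588… → ⌈·⌉ = 274
j=7: r + 6k = 325.293705… → ⌈·⌉ = 326
j=8: r + 7k = 376.587823… → ⌈·⌉ = 377
j=9: r + 8k = 427.881941… → ⌈·⌉ = 428
j=10: r + 9k = 479.176058… → ⌈·⌉ = 480
j=11: r + 10k = 530.470176… → ⌈·⌉ = 531
j=12: r + 11k = 581.764294… → ⌈·⌉ = 582
j=13: r + 12k = 633.058411… → ⌈·⌉ = 634
j=14: r + 13k = 684.352529… → ⌈·⌉ = 685
j=15: r + 14k = 735.646647… → ⌈·⌉ = 736
j=16: r + 15k = 786.940764… → ⌈·⌉ = 787
j=17: r + 16k = 838.234882… → ⌈·⌉ = 839

18, 69, 121, 172, 223, 274, 326, 377, 428, 480, 531, 582, 634, 685, 736, 787, 839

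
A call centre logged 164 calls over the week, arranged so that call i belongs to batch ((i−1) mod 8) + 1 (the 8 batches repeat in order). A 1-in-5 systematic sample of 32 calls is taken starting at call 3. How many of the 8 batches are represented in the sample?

8

Consecutive selections differ by k = 5, so their batch numbers differ by 5 mod 8 = 5.
gcd(5, 8) = 1, so the sample visits 8/1 = 8 distinct residues mod 8.
Start 3 is batch 3; the batches hit are 1, 2, 3, 4, 5, 6, 7, 8.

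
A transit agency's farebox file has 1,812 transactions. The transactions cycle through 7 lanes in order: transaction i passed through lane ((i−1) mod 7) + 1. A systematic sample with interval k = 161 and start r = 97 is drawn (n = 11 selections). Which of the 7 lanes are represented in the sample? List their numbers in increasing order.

6

Consecutive selections differ by k = 161, so their lane numbers differ by 161 mod 7 = 0.
gcd(161, 7) = 7, so the sample visits 7/7 = 1 distinct residues mod 7.
Start 97 is lane 6; the lanes hit are 6.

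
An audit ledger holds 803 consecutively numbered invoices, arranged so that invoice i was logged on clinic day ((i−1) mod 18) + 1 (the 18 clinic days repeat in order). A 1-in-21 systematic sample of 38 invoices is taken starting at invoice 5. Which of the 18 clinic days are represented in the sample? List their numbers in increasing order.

Consecutive selections differ by k = 21, so their clinic day numbers differ by 21 mod 18 = 3.
gcd(21, 18) = 3, so the sample visits 18/3 = 6 distinct residues mod 18.
Start 5 is clinic day 5; the clinic days hit are 2, 5, 8, 11, 14, 17.

2, 5, 8, 11, 14, 17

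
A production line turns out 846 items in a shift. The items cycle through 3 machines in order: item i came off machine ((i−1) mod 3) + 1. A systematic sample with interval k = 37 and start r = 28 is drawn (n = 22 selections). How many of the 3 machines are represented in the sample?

3

Consecutive selections differ by k = 37, so their machine numbers differ by 37 mod 3 = 1.
gcd(37, 3) = 1, so the sample visits 3/1 = 3 distinct residues mod 3.
Start 28 is machine 1; the machines hit are 1, 2, 3.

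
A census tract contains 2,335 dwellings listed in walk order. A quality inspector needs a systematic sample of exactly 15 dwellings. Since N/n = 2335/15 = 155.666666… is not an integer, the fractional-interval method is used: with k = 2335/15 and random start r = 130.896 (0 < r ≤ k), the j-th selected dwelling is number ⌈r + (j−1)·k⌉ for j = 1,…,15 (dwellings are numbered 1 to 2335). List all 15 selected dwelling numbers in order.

j=1: r + 0k = 130.896 → ⌈·⌉ = 131
j=2: r + 1k = 286.562666… → ⌈·⌉ = 287
j=3: r + 2k = 442.229333… → ⌈·⌉ = 443
j=4: r + 3k = 597.896 → ⌈·⌉ = 598
j=5: r + 4k = 753.562666… → ⌈·⌉ = 754
j=6: r + 5k = 909.229333… → ⌈·⌉ = 910
j=7: r + 6k = 1064.896 → ⌈·⌉ = 1065
j=8: r + 7k = 1220.562666… → ⌈·⌉ = 1221
j=9: r + 8k = 1376.229333… → ⌈·⌉ = 1377
j=10: r + 9k = 1531.896 → ⌈·⌉ = 1532
j=11: r + 10k = 1687.562666… → ⌈·⌉ = 1688
j=12: r + 11k = 1843.229333… → ⌈·⌉ = 1844
j=13: r + 12k = 1998.896 → ⌈·⌉ = 1999
j=14: r + 13k = 2154.562666… → ⌈·⌉ = 2155
j=15: r + 14k = 2310.229333… → ⌈·⌉ = 2311

131, 287, 443, 598, 754, 910, 1065, 1221, 1377, 1532, 1688, 1844, 1999, 2155, 2311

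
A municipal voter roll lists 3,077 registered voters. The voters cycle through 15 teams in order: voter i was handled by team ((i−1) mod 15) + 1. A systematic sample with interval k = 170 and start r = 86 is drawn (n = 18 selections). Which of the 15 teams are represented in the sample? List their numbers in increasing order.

1, 6, 11

Consecutive selections differ by k = 170, so their team numbers differ by 170 mod 15 = 5.
gcd(170, 15) = 5, so the sample visits 15/5 = 3 distinct residues mod 15.
Start 86 is team 11; the teams hit are 1, 6, 11.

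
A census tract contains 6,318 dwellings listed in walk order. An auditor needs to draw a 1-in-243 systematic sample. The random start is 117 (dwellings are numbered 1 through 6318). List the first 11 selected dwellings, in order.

dwelling 1: 117
dwelling 2: 117 + 243 = 360
dwelling 3: 360 + 243 = 603
dwelling 4: 603 + 243 = 846
dwelling 5: 846 + 243 = 1089
dwelling 6: 1089 + 243 = 1332
dwelling 7: 1332 + 243 = 1575
dwelling 8: 1575 + 243 = 1818
dwelling 9: 1818 + 243 = 2061
dwelling 10: 2061 + 243 = 2304
dwelling 11: 2304 + 243 = 2547

117, 360, 603, 846, 1089, 1332, 1575, 1818, 2061, 2304, 2547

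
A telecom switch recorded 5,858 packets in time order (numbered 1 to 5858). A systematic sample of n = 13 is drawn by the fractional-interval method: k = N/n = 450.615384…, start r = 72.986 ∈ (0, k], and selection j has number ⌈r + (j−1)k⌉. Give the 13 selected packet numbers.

73, 524, 975, 1425, 1876, 2327, 2777, 3228, 3678, 4129, 4580, 5030, 5481

j=1: r + 0k = 72.986 → ⌈·⌉ = 73
j=2: r + 1k = 523.601384… → ⌈·⌉ = 524
j=3: r + 2k = 974.216769… → ⌈·⌉ = 975
j=4: r + 3k = 1424.832153… → ⌈·⌉ = 1425
j=5: r + 4k = 1875.447538… → ⌈·⌉ = 1876
j=6: r + 5k = 2326.062923… → ⌈·⌉ = 2327
j=7: r + 6k = 2776.678307… → ⌈·⌉ = 2777
j=8: r + 7k = 3227.293692… → ⌈·⌉ = 3228
j=9: r + 8k = 3677.909076… → ⌈·⌉ = 3678
j=10: r + 9k = 4128.524461… → ⌈·⌉ = 4129
j=11: r + 10k = 4579.139846… → ⌈·⌉ = 4580
j=12: r + 11k = 5029.755230… → ⌈·⌉ = 5030
j=13: r + 12k = 5480.370615… → ⌈·⌉ = 5481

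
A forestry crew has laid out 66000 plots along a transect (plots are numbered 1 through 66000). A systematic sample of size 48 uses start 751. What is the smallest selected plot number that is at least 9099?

10376

k = 66000/48 = 1375
Steps past start: ⌈(9099 − 751)/1375⌉ = ⌈8348/1375⌉ = 7
Selected plot: 751 + 7×1375 = 10376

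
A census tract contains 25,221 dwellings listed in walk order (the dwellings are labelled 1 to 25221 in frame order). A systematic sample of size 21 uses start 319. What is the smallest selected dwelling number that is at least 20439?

k = 25221/21 = 1201
Steps past start: ⌈(20439 − 319)/1201⌉ = ⌈20120/1201⌉ = 17
Selected dwelling: 319 + 17×1201 = 20736

20736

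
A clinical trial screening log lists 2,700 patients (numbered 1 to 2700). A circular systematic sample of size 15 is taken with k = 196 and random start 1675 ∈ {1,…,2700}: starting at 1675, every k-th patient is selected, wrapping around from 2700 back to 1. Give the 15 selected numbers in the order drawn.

1675, 1871, 2067, 2263, 2459, 2655, 151, 347, 543, 739, 935, 1131, 1327, 1523, 1719

Selection 1: 1675
Selection 2: 1675 + 196 = 1871
Selection 3: 1871 + 196 = 2067
Selection 4: 2067 + 196 = 2263
Selection 5: 2263 + 196 = 2459
Selection 6: 2459 + 196 = 2655
Selection 7: 2655 + 196 = 2851 → 2851 − 2700 = 151
Selection 8: 151 + 196 = 347
Selection 9: 347 + 196 = 543
Selection 10: 543 + 196 = 739
Selection 11: 739 + 196 = 935
Selection 12: 935 + 196 = 1131
Selection 13: 1131 + 196 = 1327
Selection 14: 1327 + 196 = 1523
Selection 15: 1523 + 196 = 1719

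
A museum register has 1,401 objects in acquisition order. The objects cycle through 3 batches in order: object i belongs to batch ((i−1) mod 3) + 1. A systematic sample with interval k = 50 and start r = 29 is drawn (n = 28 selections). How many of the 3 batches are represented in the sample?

Consecutive selections differ by k = 50, so their batch numbers differ by 50 mod 3 = 2.
gcd(50, 3) = 1, so the sample visits 3/1 = 3 distinct residues mod 3.
Start 29 is batch 2; the batches hit are 1, 2, 3.

3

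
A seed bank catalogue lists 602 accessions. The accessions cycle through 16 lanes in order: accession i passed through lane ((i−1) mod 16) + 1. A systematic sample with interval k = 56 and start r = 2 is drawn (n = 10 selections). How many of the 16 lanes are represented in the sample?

Consecutive selections differ by k = 56, so their lane numbers differ by 56 mod 16 = 8.
gcd(56, 16) = 8, so the sample visits 16/8 = 2 distinct residues mod 16.
Start 2 is lane 2; the lanes hit are 2, 10.

2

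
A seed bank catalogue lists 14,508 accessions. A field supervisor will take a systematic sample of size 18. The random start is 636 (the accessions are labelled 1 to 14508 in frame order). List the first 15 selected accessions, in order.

k = N/n = 14508/18 = 806
accession 1: 636
accession 2: 636 + 806 = 1442
accession 3: 1442 + 806 = 2248
accession 4: 2248 + 806 = 3054
accession 5: 3054 + 806 = 3860
accession 6: 3860 + 806 = 4666
accession 7: 4666 + 806 = 5472
accession 8: 5472 + 806 = 6278
accession 9: 6278 + 806 = 7084
accession 10: 7084 + 806 = 7890
accession 11: 7890 + 806 = 8696
accession 12: 8696 + 806 = 9502
accession 13: 9502 + 806 = 10308
accession 14: 10308 + 806 = 11114
accession 15: 11114 + 806 = 11920

636, 1442, 2248, 3054, 3860, 4666, 5472, 6278, 7084, 7890, 8696, 9502, 10308, 11114, 11920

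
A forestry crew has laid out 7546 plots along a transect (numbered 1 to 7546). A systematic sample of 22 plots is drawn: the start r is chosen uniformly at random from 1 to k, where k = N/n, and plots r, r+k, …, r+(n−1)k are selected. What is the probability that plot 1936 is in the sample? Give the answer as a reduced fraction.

k = 7546/22 = 343.
Plot 1936 is selected iff r ≡ 1936 (mod 343); exactly one such r in {1,…,343}.
Inclusion probability = 1/343.

1/343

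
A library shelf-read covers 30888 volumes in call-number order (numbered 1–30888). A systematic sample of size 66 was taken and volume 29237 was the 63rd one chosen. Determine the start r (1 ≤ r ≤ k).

k = 30888/66 = 468
r = 29237 − (63−1)×468 = 29237 − 29016 = 221

221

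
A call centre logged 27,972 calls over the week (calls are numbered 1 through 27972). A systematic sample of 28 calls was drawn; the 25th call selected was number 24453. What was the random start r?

477

k = 27972/28 = 999
r = 24453 − (25−1)×999 = 24453 − 23976 = 477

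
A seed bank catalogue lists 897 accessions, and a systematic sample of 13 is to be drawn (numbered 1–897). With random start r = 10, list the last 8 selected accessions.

k = N/n = 897/13 = 69
6th selection = 10 + 5×69 = 355
7th: 355 + 69 = 424
8th: 424 + 69 = 493
9th: 493 + 69 = 562
10th: 562 + 69 = 631
11th: 631 + 69 = 700
12th: 700 + 69 = 769
13th: 769 + 69 = 838

355, 424, 493, 562, 631, 700, 769, 838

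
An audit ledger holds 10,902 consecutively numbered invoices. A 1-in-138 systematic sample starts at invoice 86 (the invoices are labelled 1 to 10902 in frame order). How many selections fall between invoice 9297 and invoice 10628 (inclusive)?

k = 138
First selection ≥ 9297: 86 + ⌈(9297−86)/138⌉·138 = 86 + 67×138 = 9332
Last selection ≤ 10628: 86 + ⌊(10628−86)/138⌋·138 = 86 + 76×138 = 10574
Count = 76 − 67 + 1 = 10

10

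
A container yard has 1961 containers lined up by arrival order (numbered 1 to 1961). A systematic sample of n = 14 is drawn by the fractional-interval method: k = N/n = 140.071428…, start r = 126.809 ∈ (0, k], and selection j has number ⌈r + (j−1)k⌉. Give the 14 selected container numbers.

127, 267, 407, 548, 688, 828, 968, 1108, 1248, 1388, 1528, 1668, 1808, 1948

j=1: r + 0k = 126.809 → ⌈·⌉ = 127
j=2: r + 1k = 266.880428… → ⌈·⌉ = 267
j=3: r + 2k = 406.951857… → ⌈·⌉ = 407
j=4: r + 3k = 547.023285… → ⌈·⌉ = 548
j=5: r + 4k = 687.094714… → ⌈·⌉ = 688
j=6: r + 5k = 827.166142… → ⌈·⌉ = 828
j=7: r + 6k = 967.237571… → ⌈·⌉ = 968
j=8: r + 7k = 1107.309 → ⌈·⌉ = 1108
j=9: r + 8k = 1247.380428… → ⌈·⌉ = 1248
j=10: r + 9k = 1387.451857… → ⌈·⌉ = 1388
j=11: r + 10k = 1527.523285… → ⌈·⌉ = 1528
j=12: r + 11k = 1667.594714… → ⌈·⌉ = 1668
j=13: r + 12k = 1807.666142… → ⌈·⌉ = 1808
j=14: r + 13k = 1947.737571… → ⌈·⌉ = 1948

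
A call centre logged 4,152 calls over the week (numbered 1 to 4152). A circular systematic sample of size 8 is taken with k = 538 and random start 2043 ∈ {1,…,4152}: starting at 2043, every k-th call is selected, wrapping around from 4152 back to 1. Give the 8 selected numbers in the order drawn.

Selection 1: 2043
Selection 2: 2043 + 538 = 2581
Selection 3: 2581 + 538 = 3119
Selection 4: 3119 + 538 = 3657
Selection 5: 3657 + 538 = 4195 → 4195 − 4152 = 43
Selection 6: 43 + 538 = 581
Selection 7: 581 + 538 = 1119
Selection 8: 1119 + 538 = 1657

2043, 2581, 3119, 3657, 43, 581, 1119, 1657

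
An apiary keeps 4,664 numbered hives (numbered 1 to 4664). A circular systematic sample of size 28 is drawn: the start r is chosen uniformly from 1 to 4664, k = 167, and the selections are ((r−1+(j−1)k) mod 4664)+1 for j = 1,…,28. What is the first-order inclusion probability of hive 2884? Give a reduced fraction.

7/1166

For each position j, as r ranges over 1…4664 the j-th selection hits every hive exactly once, so hive 2884 is selected for exactly 28 of the 4664 starts.
Inclusion probability = 28/4664 = 7/1166.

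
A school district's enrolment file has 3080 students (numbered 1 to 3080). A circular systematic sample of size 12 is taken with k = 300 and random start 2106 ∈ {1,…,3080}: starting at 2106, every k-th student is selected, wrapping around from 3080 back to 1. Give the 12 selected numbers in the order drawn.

2106, 2406, 2706, 3006, 226, 526, 826, 1126, 1426, 1726, 2026, 2326

Selection 1: 2106
Selection 2: 2106 + 300 = 2406
Selection 3: 2406 + 300 = 2706
Selection 4: 2706 + 300 = 3006
Selection 5: 3006 + 300 = 3306 → 3306 − 3080 = 226
Selection 6: 226 + 300 = 526
Selection 7: 526 + 300 = 826
Selection 8: 826 + 300 = 1126
Selection 9: 1126 + 300 = 1426
Selection 10: 1426 + 300 = 1726
Selection 11: 1726 + 300 = 2026
Selection 12: 2026 + 300 = 2326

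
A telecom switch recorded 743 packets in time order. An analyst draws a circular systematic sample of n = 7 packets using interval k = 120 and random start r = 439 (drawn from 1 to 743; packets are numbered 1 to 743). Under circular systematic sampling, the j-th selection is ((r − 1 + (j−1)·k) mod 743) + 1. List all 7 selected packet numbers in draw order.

439, 559, 679, 56, 176, 296, 416

Selection 1: 439
Selection 2: 439 + 120 = 559
Selection 3: 559 + 120 = 679
Selection 4: 679 + 120 = 799 → 799 − 743 = 56
Selection 5: 56 + 120 = 176
Selection 6: 176 + 120 = 296
Selection 7: 296 + 120 = 416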